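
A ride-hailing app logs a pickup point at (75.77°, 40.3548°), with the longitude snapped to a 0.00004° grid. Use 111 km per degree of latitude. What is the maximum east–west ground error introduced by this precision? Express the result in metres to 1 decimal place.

With a 0.00004° grid the true value lies within half a step, ±0.00004°/2 = ±2e-05°, of the stored one.
At latitude 75.77° a degree of longitude spans 111000 m × cos 75.77° = 111000 × 0.2458 ≈ 27285.5 m.
So at most 2e-05° × 27285.5 ≈ 0.545709 m east–west.

0.5 metres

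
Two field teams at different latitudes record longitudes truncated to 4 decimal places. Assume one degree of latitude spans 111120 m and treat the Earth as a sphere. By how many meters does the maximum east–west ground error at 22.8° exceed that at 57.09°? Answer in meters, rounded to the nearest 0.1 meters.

Truncating at 4 decimal places can drop up to a full unit in the last place, so the longitude may be off by as much as 0.0001°.
At 22.8°: 0.0001° × 111120 × cos 22.8° = 0.0001 × 111120 × 0.9219 ≈ 10.244 m.
At 57.09°: 0.0001° × 111120 × cos 57.09° = 0.0001 × 111120 × 0.5433 ≈ 6.0374 m.
Difference: 10.244 − 6.0374 = 4.2064 m.

4.2 meters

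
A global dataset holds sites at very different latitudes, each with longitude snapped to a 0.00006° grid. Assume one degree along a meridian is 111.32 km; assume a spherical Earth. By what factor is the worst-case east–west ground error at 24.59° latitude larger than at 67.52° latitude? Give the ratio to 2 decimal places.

With a 0.00006° grid the true value lies within half a step, ±0.00006°/2 = ±3e-05°, of the stored one.
At 24.59°: 3e-05° × 111320 × cos 24.59° = 3e-05 × 111320 × 0.9093 ≈ 3.0367 m.
Error at 67.52° = 3e-05° × 111320 × cos 67.52° ≈ 3.3396 × 0.3824 = 1.2769 m.
Ratio: 3.0367 / 1.2769 = cos 24.59° / cos 67.52° ≈ 2.3781.

2.38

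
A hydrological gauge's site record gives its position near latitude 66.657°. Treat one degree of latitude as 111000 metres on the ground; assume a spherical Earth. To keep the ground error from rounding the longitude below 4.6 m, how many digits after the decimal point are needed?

4

At 66.657° one degree of longitude covers 111000 × cos 66.657° ≈ 111000 × 0.3962 ≈ 43982 m.
With N decimal places the half-ulp bound is 0.5·10⁻ᴺ°, or 0.5·10⁻ᴺ × 43982 m on the ground.
Setting 21991 × 10⁻ᴺ ≤ 4.6 gives 10ᴺ ≥ 4781, i.e. N ≥ 3.68.
N = 3 would give 22 m (too coarse); N = 4 gives 2.2 m ≤ 4.6 m.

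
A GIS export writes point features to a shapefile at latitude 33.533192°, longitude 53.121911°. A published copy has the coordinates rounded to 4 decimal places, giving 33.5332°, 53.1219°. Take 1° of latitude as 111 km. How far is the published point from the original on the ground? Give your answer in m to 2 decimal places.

1.35 m

The latitude changed by -0.000008° and the longitude by +0.000011°.
N–S: -0.000008° × 111000 m/° = -0.888 m.
East–west at this latitude: 0.000011° × 111000 × cos 33.5332° ≈ 0.000011 × 92525.8 = 1.01778 m.
Hypotenuse of the two orthogonal shifts: √(0.888² + 1.01778²) = 1.35071 m.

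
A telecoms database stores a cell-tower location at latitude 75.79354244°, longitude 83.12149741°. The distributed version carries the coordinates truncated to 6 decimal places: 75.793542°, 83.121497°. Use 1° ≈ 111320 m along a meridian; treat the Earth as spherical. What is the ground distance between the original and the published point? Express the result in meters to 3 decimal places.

The latitude changed by +0.00000044° and the longitude by +0.00000041°.
N–S: 0.00000044° × 111320 m/° = 0.0489808 m.
E–W at 75.7935°: 0.00000041° × 111320 × cos 75.7935° = 0.00000041 × 111320 × 0.2454 ≈ 0.0112011 m.
Combined displacement = (0.0489808² + 0.0112011²)^½ ≈ 0.0502452 m.

0.050 meters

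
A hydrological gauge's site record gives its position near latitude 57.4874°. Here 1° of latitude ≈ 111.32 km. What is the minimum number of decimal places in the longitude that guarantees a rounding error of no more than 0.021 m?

At 57.4874° one degree of longitude covers 111320 × cos 57.4874° ≈ 111320 × 0.5375 ≈ 59832.8 m.
N decimal places → at most half a unit in the last place, 0.5 × 10⁻ᴺ° = 59832.8/2 × 10⁻ᴺ m.
Setting 29916.4 × 10⁻ᴺ ≤ 0.021 gives 10ᴺ ≥ 1.425e+06, i.e. N ≥ 6.15.
So 7 decimal places suffice (0.00299 m); 6 would allow up to 0.0299 m.

7 decimal places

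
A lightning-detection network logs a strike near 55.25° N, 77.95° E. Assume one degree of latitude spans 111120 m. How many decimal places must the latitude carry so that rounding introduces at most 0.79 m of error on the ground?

5

One degree of latitude covers 111120 m.
Rounding to N decimal places gives at most 0.5 × 10⁻ᴺ degrees of error, i.e. 0.5 × 10⁻ᴺ × 111120 m.
Setting 55560 × 10⁻ᴺ ≤ 0.79 gives 10ᴺ ≥ 7.033e+04, i.e. N ≥ 4.85.
N = 4 would give 5.56 m (too coarse); N = 5 gives 0.556 m ≤ 0.79 m.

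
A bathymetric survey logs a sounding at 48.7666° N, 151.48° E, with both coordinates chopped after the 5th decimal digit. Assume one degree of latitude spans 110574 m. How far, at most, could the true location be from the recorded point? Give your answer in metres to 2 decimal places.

Truncating at 5 decimal places can drop up to a full unit in the last place, so each coordinate may be off by as much as 1e-05°.
N–S: 1e-05° × 110574 m/° = 1.10574 m.
East–west component at 48.7666°: 1e-05° × 110574 × cos 48.7666° ≈ 1e-05 × 72882.4 ≈ 0.728824 m.
The two errors are perpendicular, so the maximum displacement is √(1.10574² + 0.728824²) ≈ 1.32433 m.

1.32 metres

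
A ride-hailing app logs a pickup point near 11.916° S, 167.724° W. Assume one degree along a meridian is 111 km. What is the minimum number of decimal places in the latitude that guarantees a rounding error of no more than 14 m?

One degree of latitude covers 111000 m.
N decimal places → at most half a unit in the last place, 0.5 × 10⁻ᴺ° = 111000/2 × 10⁻ᴺ m.
Need 0.5 × 111000 × 10⁻ᴺ ≤ 14 → 10⁻ᴺ ≤ 2.523e-04, so N ≥ 3.60.
N = 3 would give 55.5 m (too coarse); N = 4 gives 5.55 m ≤ 14 m.

4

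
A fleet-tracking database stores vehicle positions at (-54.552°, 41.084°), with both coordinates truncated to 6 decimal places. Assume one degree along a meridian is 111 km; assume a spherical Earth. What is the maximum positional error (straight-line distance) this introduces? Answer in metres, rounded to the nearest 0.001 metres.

Truncating at 6 decimal places can drop up to a full unit in the last place, so each coordinate may be off by as much as 1e-06°.
North–south component: 1e-06° × 111000 = 0.111 m.
East–west component at 54.552°: 1e-06° × 111000 × cos 54.552° ≈ 1e-06 × 64376 ≈ 0.064376 m.
The two errors are perpendicular, so the maximum displacement is √(0.111² + 0.064376²) ≈ 0.128317 m.

0.128 metres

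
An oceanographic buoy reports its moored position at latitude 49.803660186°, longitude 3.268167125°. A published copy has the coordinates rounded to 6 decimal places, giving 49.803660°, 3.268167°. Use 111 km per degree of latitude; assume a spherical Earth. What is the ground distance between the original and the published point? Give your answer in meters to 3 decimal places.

The latitude changed by +0.000000186° and the longitude by +0.000000125°.
N–S: 0.000000186° × 111000 m/° = 0.020646 m.
East–west at this latitude: 0.000000125° × 111000 × cos 49.8037° ≈ 0.000000125 × 71640.4 = 0.00895505 m.
Hypotenuse of the two orthogonal shifts: √(0.020646² + 0.00895505²) = 0.0225044 m.

0.023 meters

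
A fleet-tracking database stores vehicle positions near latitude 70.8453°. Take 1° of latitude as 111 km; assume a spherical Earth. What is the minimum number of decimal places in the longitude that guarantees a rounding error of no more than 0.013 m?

7 decimal places

At 70.8453° one degree of longitude covers 111000 × cos 70.8453° ≈ 111000 × 0.3281 ≈ 36421.3 m.
Rounding to N decimal places gives at most 0.5 × 10⁻ᴺ degrees of error, i.e. 0.5 × 10⁻ᴺ × 36421.3 m.
Setting 18210.7 × 10⁻ᴺ ≤ 0.013 gives 10ᴺ ≥ 1.401e+06, i.e. N ≥ 6.15.
N = 6 would give 0.0182 m (too coarse); N = 7 gives 0.00182 m ≤ 0.013 m.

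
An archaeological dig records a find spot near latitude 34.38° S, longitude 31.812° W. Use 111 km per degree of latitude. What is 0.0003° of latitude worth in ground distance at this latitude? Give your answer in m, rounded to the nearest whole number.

33 m

0.0003° × 111000 m/° = 33.3 m.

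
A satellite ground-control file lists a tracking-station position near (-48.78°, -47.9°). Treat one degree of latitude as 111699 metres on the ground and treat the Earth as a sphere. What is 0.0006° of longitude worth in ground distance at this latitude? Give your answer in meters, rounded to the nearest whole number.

One degree of longitude here spans 111699 × cos 48.78° = 111699 × 0.6590 ≈ 73604.3 m; 0.0006° of that is 44.1626 m.

44 meters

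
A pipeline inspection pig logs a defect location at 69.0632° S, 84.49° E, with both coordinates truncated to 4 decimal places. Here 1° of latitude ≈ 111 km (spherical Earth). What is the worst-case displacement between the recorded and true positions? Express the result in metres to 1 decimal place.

Truncating at 4 decimal places can drop up to a full unit in the last place, so each coordinate may be off by as much as 0.0001°.
North–south component: 0.0001° × 111000 = 11.1 m.
E–W at 69.0632°: 0.0001° × 111000 × cos 69.0632° = 0.0001 × 111000 × 0.3573 ≈ 3.96645 m.
Worst case both components are at the extreme and orthogonal: √(11.1² + 3.96645²) ≈ 11.7874 m.

11.8 metres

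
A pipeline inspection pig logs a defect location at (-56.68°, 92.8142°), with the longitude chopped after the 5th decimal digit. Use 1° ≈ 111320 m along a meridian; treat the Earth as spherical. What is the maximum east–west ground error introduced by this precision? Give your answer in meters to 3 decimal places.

Truncating at 5 decimal places can drop up to a full unit in the last place, so the longitude may be off by as much as 1e-05°.
One degree of longitude at 56.68° is 111320 × cos 56.68° ≈ 111320 × 0.5493 = 61149.7 m.
So at most 1e-05° × 61149.7 ≈ 0.611497 m east–west.

0.611 meters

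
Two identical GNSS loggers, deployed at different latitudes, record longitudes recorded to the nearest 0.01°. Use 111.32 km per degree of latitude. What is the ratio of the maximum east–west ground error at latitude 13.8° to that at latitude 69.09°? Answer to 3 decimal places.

Rounding to 2 decimal places leaves the longitude within ±0.005° of the true value.
Error at 13.8° = 0.005° × 111320 × cos 13.8° ≈ 556.6 × 0.9711 = 540.53 m.
Error at 69.09° = 0.005° × 111320 × cos 69.09° ≈ 556.6 × 0.3569 = 198.65 m.
The ratio reduces to cos 13.8° / cos 69.09° = 0.9711/0.3569 ≈ 2.7210.

2.721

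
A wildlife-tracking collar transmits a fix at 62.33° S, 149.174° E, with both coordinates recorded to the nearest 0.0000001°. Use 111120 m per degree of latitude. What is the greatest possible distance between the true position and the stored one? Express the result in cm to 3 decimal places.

0.613 cm

Rounding to 7 decimal places leaves each coordinate within ±5e-08° of the true value.
North–south component: 5e-08° × 111120 = 0.005556 m.
E–W at 62.33°: 5e-08° × 111120 × cos 62.33° = 5e-08 × 111120 × 0.4644 ≈ 0.00258009 m.
The two errors are perpendicular, so the maximum displacement is √(0.005556² + 0.00258009²) ≈ 0.00612585 m.
That is 0.00612585 m = 0.61258 cm.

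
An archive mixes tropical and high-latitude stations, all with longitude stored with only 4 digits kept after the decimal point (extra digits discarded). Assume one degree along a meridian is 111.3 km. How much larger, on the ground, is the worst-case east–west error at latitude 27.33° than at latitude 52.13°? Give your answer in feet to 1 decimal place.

Truncating at 4 decimal places can drop up to a full unit in the last place, so the longitude may be off by as much as 0.0001°.
At 27.33°: 0.0001° × 111300 × cos 27.33° = 0.0001 × 111300 × 0.8884 ≈ 9.8876 m.
At 52.13°: 0.0001° × 111300 × cos 52.13° = 0.0001 × 111300 × 0.6139 ≈ 6.8324 m.
So the lower-latitude error exceeds the higher by 9.8876 − 6.8324 = 3.0552 m.
Converting: 3.05524 m × 3.2808 ft/m ≈ 10.024 ft.

10.0 feet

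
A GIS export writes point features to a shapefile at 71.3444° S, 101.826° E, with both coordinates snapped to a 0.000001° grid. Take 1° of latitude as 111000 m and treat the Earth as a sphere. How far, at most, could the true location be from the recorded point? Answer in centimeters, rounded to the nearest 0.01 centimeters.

With a 0.000001° grid the true value lies within half a step, ±0.000001°/2 = ±5e-07°, of the stored one.
North–south component: 5e-07° × 111000 = 0.0555 m.
Longitude error → 5e-07 × 111000 × cos 71.3444° = 5e-07 × 111000 × 0.3199 ≈ 0.0177533 m.
Worst case both components are at the extreme and orthogonal: √(0.0555² + 0.0177533²) ≈ 0.0582703 m.
That is 0.0582703 m = 5.827 cm.

5.83 centimeters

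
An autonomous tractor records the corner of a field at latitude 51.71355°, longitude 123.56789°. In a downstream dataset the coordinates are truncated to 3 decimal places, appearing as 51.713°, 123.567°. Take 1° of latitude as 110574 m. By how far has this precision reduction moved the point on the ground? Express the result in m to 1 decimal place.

The latitude changed by +0.00055° and the longitude by +0.00089°.
North–south shift: 0.00055 × 110574 = 60.8157 m.
East–west at this latitude: 0.00089° × 110574 × cos 51.713° ≈ 0.00089 × 68511.8 = 60.9755 m.
Hypotenuse of the two orthogonal shifts: √(60.8157² + 60.9755²) = 86.1194 m.

86.1 m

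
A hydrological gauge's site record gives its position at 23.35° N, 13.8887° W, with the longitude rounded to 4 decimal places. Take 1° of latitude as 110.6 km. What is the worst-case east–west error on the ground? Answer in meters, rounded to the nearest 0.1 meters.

Rounding to 4 decimal places leaves the longitude within ±5e-05° of the true value.
At latitude 23.35° a degree of longitude spans 110600 m × cos 23.35° = 110600 × 0.9181 ≈ 101542 m.
So at most 5e-05° × 101542 ≈ 5.0771 m east–west.

5.1 meters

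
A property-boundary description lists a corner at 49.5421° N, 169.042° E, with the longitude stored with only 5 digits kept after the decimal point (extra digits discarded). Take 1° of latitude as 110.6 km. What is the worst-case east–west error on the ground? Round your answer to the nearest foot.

Truncating at 5 decimal places can drop up to a full unit in the last place, so the longitude may be off by as much as 1e-05°.
One degree of longitude at 49.5421° is 110600 × cos 49.5421° ≈ 110600 × 0.6489 = 71767.1 m.
Maximum E–W displacement: 1e-05 × 71767.1 = 0.717671 m.
Converting: 0.717671 m × 3.2808 ft/m ≈ 2.3546 ft.

2 feet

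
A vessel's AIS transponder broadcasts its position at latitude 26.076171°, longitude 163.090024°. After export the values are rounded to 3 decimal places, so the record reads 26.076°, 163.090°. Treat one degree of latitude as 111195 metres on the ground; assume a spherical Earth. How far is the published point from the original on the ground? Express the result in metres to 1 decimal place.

19.2 metres

The latitude changed by +0.000171° and the longitude by +0.000024°.
N–S: 0.000171° × 111195 m/° = 19.0143 m.
East–west at this latitude: 0.000024° × 111195 × cos 26.076° ≈ 0.000024 × 99876.7 = 2.39704 m.
Combined displacement = (19.0143² + 2.39704²)^½ ≈ 19.1648 m.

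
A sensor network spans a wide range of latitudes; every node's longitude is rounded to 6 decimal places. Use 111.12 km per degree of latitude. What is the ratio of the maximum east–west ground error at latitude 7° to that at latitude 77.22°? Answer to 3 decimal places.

4.487

Rounding to 6 decimal places leaves the longitude within ±5e-07° of the true value.
Error at 7° = 5e-07° × 111120 × cos 7° ≈ 0.05556 × 0.9925 = 0.055146 m.
At 77.22°: 5e-07° × 111120 × cos 77.22° = 5e-07 × 111120 × 0.2212 ≈ 0.01229 m.
Ratio: 0.055146 / 0.01229 = cos 7° / cos 77.22° ≈ 4.4869.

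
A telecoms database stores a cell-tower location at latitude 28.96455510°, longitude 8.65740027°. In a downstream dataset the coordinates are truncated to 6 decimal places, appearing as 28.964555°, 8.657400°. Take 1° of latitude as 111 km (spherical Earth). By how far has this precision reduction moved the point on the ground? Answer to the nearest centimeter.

3 centimeters

The latitude changed by +0.00000010° and the longitude by +0.00000027°.
North–south shift: 0.00000010 × 111000 = 0.0111 m.
E–W at 28.9646°: 0.00000027° × 111000 × cos 28.9646° = 0.00000027 × 111000 × 0.8749 ≈ 0.0262213 m.
Hypotenuse of the two orthogonal shifts: √(0.0111² + 0.0262213²) = 0.028474 m.
That is 0.028474 m = 2.8474 cm.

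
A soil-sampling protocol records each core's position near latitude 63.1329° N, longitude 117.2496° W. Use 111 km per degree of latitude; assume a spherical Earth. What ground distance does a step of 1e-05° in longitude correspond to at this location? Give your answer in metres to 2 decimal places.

One degree of longitude here spans 111000 × cos 63.1329° = 111000 × 0.4519 ≈ 50163.4 m; 1e-05° of that is 0.501634 m.

0.50 metres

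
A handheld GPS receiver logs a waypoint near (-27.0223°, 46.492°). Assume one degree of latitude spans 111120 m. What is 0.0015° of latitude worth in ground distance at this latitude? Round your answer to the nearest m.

167 m

Along a meridian 0.0015° is 0.0015 × 111120 = 166.68 m.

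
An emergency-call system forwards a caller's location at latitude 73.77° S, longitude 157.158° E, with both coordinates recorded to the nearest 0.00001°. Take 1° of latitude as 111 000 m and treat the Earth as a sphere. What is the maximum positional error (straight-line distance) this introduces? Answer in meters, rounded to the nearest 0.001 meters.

0.576 meters

Rounding to 5 decimal places leaves each coordinate within ±5e-06° of the true value.
Latitude error → 5e-06 × 111000 = 0.555 m along the meridian.
East–west component at 73.77°: 5e-06° × 111000 × cos 73.77° ≈ 5e-06 × 31023.8 ≈ 0.155119 m.
Worst case both components are at the extreme and orthogonal: √(0.555² + 0.155119²) ≈ 0.57627 m.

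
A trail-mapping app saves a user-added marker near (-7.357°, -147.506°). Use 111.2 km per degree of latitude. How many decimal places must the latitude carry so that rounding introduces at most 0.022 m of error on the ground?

7 decimal places

One degree of latitude covers 111200 m.
Rounding to N decimal places gives at most 0.5 × 10⁻ᴺ degrees of error, i.e. 0.5 × 10⁻ᴺ × 111200 m.
Setting 55600 × 10⁻ᴺ ≤ 0.022 gives 10ᴺ ≥ 2.527e+06, i.e. N ≥ 6.40.
So 7 decimal places suffice (0.00556 m); 6 would allow up to 0.0556 m.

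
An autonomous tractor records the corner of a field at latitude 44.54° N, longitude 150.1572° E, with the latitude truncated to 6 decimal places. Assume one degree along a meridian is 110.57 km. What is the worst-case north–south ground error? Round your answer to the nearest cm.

11 cm

Truncating at 6 decimal places can drop up to a full unit in the last place, so the latitude may be off by as much as 1e-06°.
North–south distance: 1e-06° × 110570 m/° = 0.11057 m.
That is 0.11057 m = 11.057 cm.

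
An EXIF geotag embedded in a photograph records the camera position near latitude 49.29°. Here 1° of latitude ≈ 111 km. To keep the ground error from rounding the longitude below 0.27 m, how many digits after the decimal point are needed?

At 49.29° one degree of longitude covers 111000 × cos 49.29° ≈ 111000 × 0.6522 ≈ 72397.6 m.
With N decimal places the half-ulp bound is 0.5·10⁻ᴺ°, or 0.5·10⁻ᴺ × 72397.6 m on the ground.
Setting 36198.8 × 10⁻ᴺ ≤ 0.27 gives 10ᴺ ≥ 1.341e+05, i.e. N ≥ 5.13.
N = 5 would give 0.362 m (too coarse); N = 6 gives 0.0362 m ≤ 0.27 m.

6 decimal places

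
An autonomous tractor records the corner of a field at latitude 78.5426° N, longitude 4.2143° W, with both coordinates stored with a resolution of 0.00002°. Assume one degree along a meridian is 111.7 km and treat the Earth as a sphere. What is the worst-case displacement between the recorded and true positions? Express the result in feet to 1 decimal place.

3.7 feet

With a 0.00002° grid the true value lies within half a step, ±0.00002°/2 = ±1e-05°, of the stored one.
Latitude error → 1e-05 × 111700 = 1.117 m along the meridian.
Longitude error → 1e-05 × 111700 × cos 78.5426° = 1e-05 × 111700 × 0.1986 ≈ 0.22188 m.
The two errors are perpendicular, so the maximum displacement is √(1.117² + 0.22188²) ≈ 1.13882 m.
Converting: 1.13882 m × 3.2808 ft/m ≈ 3.7363 ft.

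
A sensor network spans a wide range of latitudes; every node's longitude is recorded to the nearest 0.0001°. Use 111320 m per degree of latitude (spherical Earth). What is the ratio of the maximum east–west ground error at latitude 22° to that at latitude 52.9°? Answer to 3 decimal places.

Rounding to 4 decimal places leaves the longitude within ±5e-05° of the true value.
At 22°: 5e-05° × 111320 × cos 22° = 5e-05 × 111320 × 0.9272 ≈ 5.1607 m.
Error at 52.9° = 5e-05° × 111320 × cos 52.9° ≈ 5.566 × 0.6032 = 3.3575 m.
The ratio reduces to cos 22° / cos 52.9° = 0.9272/0.6032 ≈ 1.5371.

1.537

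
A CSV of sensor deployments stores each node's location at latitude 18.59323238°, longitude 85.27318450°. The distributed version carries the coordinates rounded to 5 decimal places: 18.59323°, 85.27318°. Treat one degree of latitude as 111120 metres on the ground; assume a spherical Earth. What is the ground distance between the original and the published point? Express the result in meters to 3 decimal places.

Δlat = 18.59323238 − 18.59323 = +0.00000238°; Δlon = 85.27318450 − 85.27318 = +0.00000450°.
N–S: 0.00000238° × 111120 m/° = 0.264466 m.
East–west at this latitude: 0.00000450° × 111120 × cos 18.5932° ≈ 0.00000450 × 105320 = 0.473941 m.
Distance: √(0.264466² + 0.473941²) ≈ 0.542736 m.

0.543 meters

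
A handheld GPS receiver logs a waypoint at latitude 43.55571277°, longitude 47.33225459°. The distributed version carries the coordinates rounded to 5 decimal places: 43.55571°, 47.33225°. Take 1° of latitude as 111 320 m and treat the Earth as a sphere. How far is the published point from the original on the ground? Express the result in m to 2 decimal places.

Δlat = 43.55571277 − 43.55571 = +0.00000277°; Δlon = 47.33225459 − 47.33225 = +0.00000459°.
N–S: 0.00000277° × 111320 m/° = 0.308356 m.
East–west at this latitude: 0.00000459° × 111320 × cos 43.5557° ≈ 0.00000459 × 80674.1 = 0.370294 m.
Hypotenuse of the two orthogonal shifts: √(0.308356² + 0.370294²) = 0.481873 m.

0.48 m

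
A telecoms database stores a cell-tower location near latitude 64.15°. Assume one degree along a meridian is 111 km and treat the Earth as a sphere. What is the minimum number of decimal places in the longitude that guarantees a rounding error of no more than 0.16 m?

At 64.15° one degree of longitude covers 111000 × cos 64.15° ≈ 111000 × 0.4360 ≈ 48397.8 m.
N decimal places → at most half a unit in the last place, 0.5 × 10⁻ᴺ° = 48397.8/2 × 10⁻ᴺ m.
Setting 24198.9 × 10⁻ᴺ ≤ 0.16 gives 10ᴺ ≥ 1.512e+05, i.e. N ≥ 5.18.
So 6 decimal places suffice (0.0242 m); 5 would allow up to 0.242 m.

6 decimal places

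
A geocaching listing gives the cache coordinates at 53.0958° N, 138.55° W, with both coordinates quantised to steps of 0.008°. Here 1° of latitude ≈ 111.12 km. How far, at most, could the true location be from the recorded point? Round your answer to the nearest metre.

518 metres

With a 0.008° grid the true value lies within half a step, ±0.008°/2 = ±0.004°, of the stored one.
N–S: 0.004° × 111120 m/° = 444.48 m.
Longitude error → 0.004 × 111120 × cos 53.0958° = 0.004 × 111120 × 0.6005 ≈ 266.901 m.
Worst case both components are at the extreme and orthogonal: √(444.48² + 266.901²) ≈ 518.458 m.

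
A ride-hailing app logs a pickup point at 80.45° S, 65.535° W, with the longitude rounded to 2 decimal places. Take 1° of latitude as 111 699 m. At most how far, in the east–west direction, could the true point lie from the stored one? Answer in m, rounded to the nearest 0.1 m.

Rounding to 2 decimal places leaves the longitude within ±0.005° of the true value.
At latitude 80.45° a degree of longitude spans 111699 m × cos 80.45° = 111699 × 0.1659 ≈ 18531.8 m.
Maximum E–W displacement: 0.005 × 18531.8 = 92.6589 m.

92.7 m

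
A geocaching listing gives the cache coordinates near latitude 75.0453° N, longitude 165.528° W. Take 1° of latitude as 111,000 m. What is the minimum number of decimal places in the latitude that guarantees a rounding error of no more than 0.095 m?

6

One degree of latitude covers 111000 m.
N decimal places → at most half a unit in the last place, 0.5 × 10⁻ᴺ° = 111000/2 × 10⁻ᴺ m.
Need 0.5 × 111000 × 10⁻ᴺ ≤ 0.095 → 10⁻ᴺ ≤ 1.712e-06, so N ≥ 5.77.
So 6 decimal places suffice (0.0555 m); 5 would allow up to 0.555 m.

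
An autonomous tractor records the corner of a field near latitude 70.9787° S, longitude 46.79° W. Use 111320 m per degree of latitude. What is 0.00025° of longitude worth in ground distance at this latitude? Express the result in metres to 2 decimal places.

0.00025° of longitude at 70.9787° is 0.00025 × 111320 × cos 70.9787° ≈ 0.00025 × 36281.4 = 9.07034 m.

9.07 metres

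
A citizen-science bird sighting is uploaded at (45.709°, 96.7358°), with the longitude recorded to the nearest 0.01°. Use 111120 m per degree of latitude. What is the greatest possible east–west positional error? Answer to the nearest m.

Rounding to 2 decimal places leaves the longitude within ±0.005° of the true value.
At latitude 45.709° a degree of longitude spans 111120 m × cos 45.709° = 111120 × 0.6983 ≈ 77595.4 m.
East–west error: 0.005° × 77595.4 m/° ≈ 387.977 m.

388 m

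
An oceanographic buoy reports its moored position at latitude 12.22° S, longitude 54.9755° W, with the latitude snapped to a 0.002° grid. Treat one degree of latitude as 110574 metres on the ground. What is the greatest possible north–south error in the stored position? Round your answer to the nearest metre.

111 metres

With a 0.002° grid the true value lies within half a step, ±0.002°/2 = ±0.001°, of the stored one.
North–south distance: 0.001° × 110574 m/° = 110.574 m.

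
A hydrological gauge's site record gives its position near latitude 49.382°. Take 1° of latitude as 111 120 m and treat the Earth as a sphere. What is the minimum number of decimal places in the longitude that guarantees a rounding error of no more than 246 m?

At 49.382° one degree of longitude covers 111120 × cos 49.382° ≈ 111120 × 0.6510 ≈ 72340.5 m.
N decimal places → at most half a unit in the last place, 0.5 × 10⁻ᴺ° = 72340.5/2 × 10⁻ᴺ m.
Setting 36170.3 × 10⁻ᴺ ≤ 246 gives 10ᴺ ≥ 147, i.e. N ≥ 2.17.
At 2 places the error can reach 362 m, but 3 places keeps it to 36.2 m.

3 decimal places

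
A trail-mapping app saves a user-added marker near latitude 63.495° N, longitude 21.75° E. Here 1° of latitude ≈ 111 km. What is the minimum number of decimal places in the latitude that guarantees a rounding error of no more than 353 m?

One degree of latitude covers 111000 m.
Rounding to N decimal places gives at most 0.5 × 10⁻ᴺ degrees of error, i.e. 0.5 × 10⁻ᴺ × 111000 m.
Setting 55500 × 10⁻ᴺ ≤ 353 gives 10ᴺ ≥ 157.2, i.e. N ≥ 2.20.
N = 2 would give 555 m (too coarse); N = 3 gives 55.5 m ≤ 353 m.

3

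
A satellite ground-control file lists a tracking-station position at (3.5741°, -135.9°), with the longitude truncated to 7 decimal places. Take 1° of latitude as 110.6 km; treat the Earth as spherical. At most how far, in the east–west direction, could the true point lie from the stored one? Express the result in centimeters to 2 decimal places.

Truncating at 7 decimal places can drop up to a full unit in the last place, so the longitude may be off by as much as 1e-07°.
At latitude 3.5741° a degree of longitude spans 110600 m × cos 3.5741° = 110600 × 0.9981 ≈ 110385 m.
So at most 1e-07° × 110385 ≈ 0.0110385 m east–west.
That is 0.0110385 m = 1.1038 cm.

1.10 centimeters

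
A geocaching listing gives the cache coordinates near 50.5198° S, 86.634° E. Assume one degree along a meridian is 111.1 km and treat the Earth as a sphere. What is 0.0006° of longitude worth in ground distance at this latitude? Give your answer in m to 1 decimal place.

0.0006° of longitude at 50.5198° is 0.0006 × 111100 × cos 50.5198° ≈ 0.0006 × 70638.7 = 42.3832 m.

42.4 m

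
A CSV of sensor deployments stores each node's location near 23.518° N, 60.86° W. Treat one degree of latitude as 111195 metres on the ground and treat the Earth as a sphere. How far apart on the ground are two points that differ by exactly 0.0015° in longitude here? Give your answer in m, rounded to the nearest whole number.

One degree of longitude here spans 111195 × cos 23.518° = 111195 × 0.9169 ≈ 101959 m; 0.0015° of that is 152.938 m.

153 m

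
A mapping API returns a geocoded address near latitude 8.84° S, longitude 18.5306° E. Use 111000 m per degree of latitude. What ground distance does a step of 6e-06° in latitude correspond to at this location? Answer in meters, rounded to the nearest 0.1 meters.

Along a meridian 6e-06° is 6e-06 × 111000 = 0.666 m.

0.7 meters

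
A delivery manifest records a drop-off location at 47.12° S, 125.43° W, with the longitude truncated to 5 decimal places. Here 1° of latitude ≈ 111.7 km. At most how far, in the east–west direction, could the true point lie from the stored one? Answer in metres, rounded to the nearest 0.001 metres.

Truncating at 5 decimal places can drop up to a full unit in the last place, so the longitude may be off by as much as 1e-05°.
At latitude 47.12° a degree of longitude spans 111700 m × cos 47.12° = 111700 × 0.6805 ≈ 76008 m.
So at most 1e-05° × 76008 ≈ 0.76008 m east–west.

0.760 metres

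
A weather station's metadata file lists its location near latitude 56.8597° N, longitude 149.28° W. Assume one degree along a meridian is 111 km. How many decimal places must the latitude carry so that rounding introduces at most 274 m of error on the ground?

3 decimal places

One degree of latitude covers 111000 m.
With N decimal places the half-ulp bound is 0.5·10⁻ᴺ°, or 0.5·10⁻ᴺ × 111000 m on the ground.
Setting 55500 × 10⁻ᴺ ≤ 274 gives 10ᴺ ≥ 202.6, i.e. N ≥ 2.31.
N = 2 would give 555 m (too coarse); N = 3 gives 55.5 m ≤ 274 m.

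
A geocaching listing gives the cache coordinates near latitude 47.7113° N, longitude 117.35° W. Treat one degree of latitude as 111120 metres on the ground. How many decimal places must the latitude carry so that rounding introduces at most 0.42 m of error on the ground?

6

One degree of latitude covers 111120 m.
Rounding to N decimal places gives at most 0.5 × 10⁻ᴺ degrees of error, i.e. 0.5 × 10⁻ᴺ × 111120 m.
Need 0.5 × 111120 × 10⁻ᴺ ≤ 0.42 → 10⁻ᴺ ≤ 7.559e-06, so N ≥ 5.12.
So 6 decimal places suffice (0.0556 m); 5 would allow up to 0.556 m.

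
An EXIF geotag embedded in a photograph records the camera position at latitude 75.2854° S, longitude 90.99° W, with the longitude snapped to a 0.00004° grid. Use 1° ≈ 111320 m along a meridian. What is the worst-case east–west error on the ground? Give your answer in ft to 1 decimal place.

With a 0.00004° grid the true value lies within half a step, ±0.00004°/2 = ±2e-05°, of the stored one.
Parallels shrink by cos φ, so at 75.2854° a degree of longitude is 111320 × 0.2540 ≈ 28275.8 m.
So at most 2e-05° × 28275.8 ≈ 0.565515 m east–west.
In feet: 0.565515 m ÷ 0.3048 ≈ 1.8554 ft.

1.9 ft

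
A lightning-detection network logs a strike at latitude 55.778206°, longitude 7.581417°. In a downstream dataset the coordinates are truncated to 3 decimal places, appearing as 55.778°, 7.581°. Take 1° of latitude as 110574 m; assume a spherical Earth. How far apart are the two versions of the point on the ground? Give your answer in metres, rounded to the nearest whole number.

35 metres

The latitude changed by +0.000206° and the longitude by +0.000417°.
N–S: 0.000206° × 110574 m/° = 22.7782 m.
East–west at this latitude: 0.000417° × 110574 × cos 55.778° ≈ 0.000417 × 62186.9 = 25.9319 m.
Hypotenuse of the two orthogonal shifts: √(22.7782² + 25.9319²) = 34.5154 m.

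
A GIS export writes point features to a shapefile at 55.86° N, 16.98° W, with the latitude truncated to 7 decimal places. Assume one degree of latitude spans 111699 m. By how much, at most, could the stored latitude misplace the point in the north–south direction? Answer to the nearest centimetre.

Truncating at 7 decimal places can drop up to a full unit in the last place, so the latitude may be off by as much as 1e-07°.
Along the meridian that is 1e-07° × 111699 m/° = 0.0111699 m.
That is 0.0111699 m = 1.117 cm.

1 centimetres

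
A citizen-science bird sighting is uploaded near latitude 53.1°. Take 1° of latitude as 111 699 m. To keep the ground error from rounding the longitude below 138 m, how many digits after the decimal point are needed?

3 decimal places

At 53.1° one degree of longitude covers 111699 × cos 53.1° ≈ 111699 × 0.6004 ≈ 67066.3 m.
N decimal places → at most half a unit in the last place, 0.5 × 10⁻ᴺ° = 67066.3/2 × 10⁻ᴺ m.
Need 0.5 × 67066.3 × 10⁻ᴺ ≤ 138 → 10⁻ᴺ ≤ 4.115e-03, so N ≥ 2.39.
So 3 decimal places suffice (33.5 m); 2 would allow up to 335 m.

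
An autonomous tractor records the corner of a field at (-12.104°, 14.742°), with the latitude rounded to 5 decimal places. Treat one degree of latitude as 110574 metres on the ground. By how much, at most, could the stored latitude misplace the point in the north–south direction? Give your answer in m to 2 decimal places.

Rounding to 5 decimal places leaves the latitude within ±5e-06° of the true value.
North–south distance: 5e-06° × 110574 m/° = 0.55287 m.

0.55 m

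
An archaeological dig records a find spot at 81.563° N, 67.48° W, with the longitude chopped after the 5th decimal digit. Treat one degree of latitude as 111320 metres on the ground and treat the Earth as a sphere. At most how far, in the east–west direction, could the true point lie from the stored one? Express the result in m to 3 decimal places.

0.163 m

Truncating at 5 decimal places can drop up to a full unit in the last place, so the longitude may be off by as much as 1e-05°.
One degree of longitude at 81.563° is 111320 × cos 81.563° ≈ 111320 × 0.1467 = 16333.1 m.
So at most 1e-05° × 16333.1 ≈ 0.163331 m east–west.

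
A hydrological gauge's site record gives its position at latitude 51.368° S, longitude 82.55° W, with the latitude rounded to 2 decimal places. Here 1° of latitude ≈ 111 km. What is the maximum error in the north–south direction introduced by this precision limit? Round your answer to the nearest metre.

555 metres

Rounding to 2 decimal places leaves the latitude within ±0.005° of the true value.
Along the meridian that is 0.005° × 111000 m/° = 555 m.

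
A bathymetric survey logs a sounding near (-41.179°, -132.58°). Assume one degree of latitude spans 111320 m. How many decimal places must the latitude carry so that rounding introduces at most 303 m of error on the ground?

One degree of latitude covers 111320 m.
N decimal places → at most half a unit in the last place, 0.5 × 10⁻ᴺ° = 111320/2 × 10⁻ᴺ m.
Setting 55660 × 10⁻ᴺ ≤ 303 gives 10ᴺ ≥ 183.7, i.e. N ≥ 2.26.
N = 2 would give 557 m (too coarse); N = 3 gives 55.7 m ≤ 303 m.

3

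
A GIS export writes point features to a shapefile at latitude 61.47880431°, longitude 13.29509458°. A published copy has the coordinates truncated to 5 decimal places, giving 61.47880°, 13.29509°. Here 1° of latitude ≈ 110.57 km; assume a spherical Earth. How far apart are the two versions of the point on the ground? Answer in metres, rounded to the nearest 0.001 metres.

0.534 metres

The latitude changed by +0.00000431° and the longitude by +0.00000458°.
N–S: 0.00000431° × 110570 m/° = 0.476557 m.
East–west at this latitude: 0.00000458° × 110570 × cos 61.4788° ≈ 0.00000458 × 52795.4 = 0.241803 m.
Hypotenuse of the two orthogonal shifts: √(0.476557² + 0.241803²) = 0.534392 m.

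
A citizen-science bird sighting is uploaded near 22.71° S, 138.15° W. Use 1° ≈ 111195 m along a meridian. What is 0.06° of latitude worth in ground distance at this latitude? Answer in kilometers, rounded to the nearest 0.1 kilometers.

Along a meridian 0.06° is 0.06 × 111195 = 6671.7 m.
That is 6671.7 m = 6.6717 km.

6.7 kilometers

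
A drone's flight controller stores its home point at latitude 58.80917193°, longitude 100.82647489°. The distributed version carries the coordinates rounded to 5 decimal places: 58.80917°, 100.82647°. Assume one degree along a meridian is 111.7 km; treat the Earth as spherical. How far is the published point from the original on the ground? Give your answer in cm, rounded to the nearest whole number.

36 cm

Δlat = 58.80917193 − 58.80917 = +0.00000193°; Δlon = 100.82647489 − 100.82647 = +0.00000489°.
North–south shift: 0.00000193 × 111700 = 0.215581 m.
E–W at 58.8092°: 0.00000489° × 111700 × cos 58.8092° = 0.00000489 × 111700 × 0.5179 ≈ 0.282878 m.
Hypotenuse of the two orthogonal shifts: √(0.215581² + 0.282878²) = 0.355662 m.
That is 0.355662 m = 35.566 cm.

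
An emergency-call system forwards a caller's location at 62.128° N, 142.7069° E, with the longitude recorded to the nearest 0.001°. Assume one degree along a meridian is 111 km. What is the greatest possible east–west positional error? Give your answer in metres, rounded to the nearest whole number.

26 metres

Rounding to 3 decimal places leaves the longitude within ±0.0005° of the true value.
One degree of longitude at 62.128° is 111000 × cos 62.128° ≈ 111000 × 0.4675 = 51892.3 m.
East–west error: 0.0005° × 51892.3 m/° ≈ 25.9461 m.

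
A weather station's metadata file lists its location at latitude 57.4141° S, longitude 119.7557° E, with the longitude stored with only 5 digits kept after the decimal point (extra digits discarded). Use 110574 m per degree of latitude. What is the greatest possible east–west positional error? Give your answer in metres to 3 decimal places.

0.596 metres

Truncating at 5 decimal places can drop up to a full unit in the last place, so the longitude may be off by as much as 1e-05°.
At latitude 57.4141° a degree of longitude spans 110574 m × cos 57.4141° = 110574 × 0.5386 ≈ 59551.1 m.
So at most 1e-05° × 59551.1 ≈ 0.595511 m east–west.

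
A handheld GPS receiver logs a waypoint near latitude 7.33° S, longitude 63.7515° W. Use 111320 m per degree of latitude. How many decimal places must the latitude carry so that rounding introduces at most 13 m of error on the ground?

One degree of latitude covers 111320 m.
With N decimal places the half-ulp bound is 0.5·10⁻ᴺ°, or 0.5·10⁻ᴺ × 111320 m on the ground.
Setting 55660 × 10⁻ᴺ ≤ 13 gives 10ᴺ ≥ 4282, i.e. N ≥ 3.63.
At 3 places the error can reach 55.7 m, but 4 places keeps it to 5.57 m.

4 decimal places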